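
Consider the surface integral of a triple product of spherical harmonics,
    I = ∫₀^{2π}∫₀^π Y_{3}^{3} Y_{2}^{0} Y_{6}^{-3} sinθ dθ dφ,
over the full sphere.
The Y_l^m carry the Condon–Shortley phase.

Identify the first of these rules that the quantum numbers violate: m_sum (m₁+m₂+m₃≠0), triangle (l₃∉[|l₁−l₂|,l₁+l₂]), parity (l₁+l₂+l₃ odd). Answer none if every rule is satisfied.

triangle

Σmᵢ = 0  ✓
l₃∈[|l₁−l₂|,l₁+l₂]=[1,5] required, l₃=6 fails  ✗
Σlᵢ = 11 ⇒ odd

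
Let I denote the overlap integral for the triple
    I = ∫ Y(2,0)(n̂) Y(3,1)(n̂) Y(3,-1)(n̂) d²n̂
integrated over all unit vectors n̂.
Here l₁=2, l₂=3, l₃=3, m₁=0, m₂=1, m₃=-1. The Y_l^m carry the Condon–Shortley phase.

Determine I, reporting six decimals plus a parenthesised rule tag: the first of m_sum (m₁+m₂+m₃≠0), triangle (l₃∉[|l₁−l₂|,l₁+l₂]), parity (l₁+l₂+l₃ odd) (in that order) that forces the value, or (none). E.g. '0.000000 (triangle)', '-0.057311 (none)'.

m-sum 0 ✓  L=8 even ✓  1≤3≤5 ✓
Π(2lᵢ+1) = 5×7×7 = 245
triangle coeff Δ(2,3,3) = 1/3780
Σ_t [0,2]: t=0:+1/24 t=1:−1/4 t=2:+1/24 = -1/6
(3j)²=4/105 [(2 3 3; 0 0 0)], sign=+1
Σ_t [0,2]: t=0:+1/96 t=1:−1/6 t=2:+1/16 = -3/32
(3j)²=3/140 [(2 3 3; 0 1 -1)], sign=-1
⇒ 4πI² = 1/5
I = (-1)√(1/5/(4π)) = -0.12615663
No selection rule forces the value: the integral is nonzero (none).

-0.126157 (none)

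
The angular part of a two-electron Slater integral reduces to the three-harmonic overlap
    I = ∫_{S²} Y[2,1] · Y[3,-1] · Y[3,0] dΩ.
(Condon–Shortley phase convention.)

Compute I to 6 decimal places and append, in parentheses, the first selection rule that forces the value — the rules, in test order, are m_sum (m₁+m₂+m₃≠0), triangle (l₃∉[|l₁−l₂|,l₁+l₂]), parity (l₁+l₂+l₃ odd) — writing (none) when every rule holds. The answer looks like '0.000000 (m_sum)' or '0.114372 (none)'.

-0.059471 (none)

m-sum 0 ✓  L=8 even ✓  1≤3≤5 ✓
Π(2lᵢ+1) = 5×7×7 = 245
triangle coeff Δ(2,3,3) = 1/3780
Σ_t [0,2]: t=0:+1/24 t=1:−1/4 t=2:+1/24 = -1/6
(3j)²=4/105 [(2 3 3; 0 0 0)], sign=+1
Σ_t [0,1]: t=0:+1/8 t=1:−1/12 = 1/24
(3j)²=1/210 [(2 3 3; 1 -1 0)], sign=-1
⇒ 4πI² = 2/45
I = (-1)√(2/45/(4π)) = -0.05947080
No selection rule forces the value: the integral is nonzero (none).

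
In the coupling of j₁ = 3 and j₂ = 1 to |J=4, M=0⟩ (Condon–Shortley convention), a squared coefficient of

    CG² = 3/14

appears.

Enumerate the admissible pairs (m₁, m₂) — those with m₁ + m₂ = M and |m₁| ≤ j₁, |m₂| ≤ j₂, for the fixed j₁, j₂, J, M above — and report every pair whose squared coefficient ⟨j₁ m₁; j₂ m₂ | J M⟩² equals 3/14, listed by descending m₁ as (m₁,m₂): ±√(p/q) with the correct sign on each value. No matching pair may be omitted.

Admissible pairs with m₁+m₂ = M = 0: (-1,1), (0,0), (1,-1)
  (m₁,m₂)=(1,-1): CG² = 3/14, CG = +√(3/14)   ← matches the target
  (m₁,m₂)=(0,0): CG² = 4/7, CG = +√(4/7)
  (m₁,m₂)=(-1,1): CG² = 3/14, CG = +√(3/14)   ← matches the target
Pairs with CG² = 3/14: (1,-1): +√(3/14); (-1,1): +√(3/14)

(1,-1): +√(3/14); (-1,1): +√(3/14)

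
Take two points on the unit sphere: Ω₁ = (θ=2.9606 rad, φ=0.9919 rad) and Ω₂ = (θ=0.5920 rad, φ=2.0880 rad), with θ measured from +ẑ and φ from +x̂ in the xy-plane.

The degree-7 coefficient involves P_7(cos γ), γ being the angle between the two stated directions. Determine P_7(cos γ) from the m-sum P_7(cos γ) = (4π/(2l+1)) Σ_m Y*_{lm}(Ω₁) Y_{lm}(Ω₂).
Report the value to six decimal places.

Expand P_7 via completeness: Σ_{m} conj(Y_{7,m}) at Ω₁ times Y_{7,m} at Ω₂ —
  [-7]  conj(Y_{7,-7})(Ω₁) = 0.00000 + 0.00000j ; Y_{7,-7}(Ω₂) = -0.00388 - 0.00748j ; Δ = 0.00000 - 0.00000j
  [-6]  conj(Y_{7,-6})(Ω₁) = -0.00006 + 0.00002j ; Y_{7,-6}(Ω₂) = 0.04684 + 0.00180j ; Δ = -0.00000 + 0.00000j
  [-5]  conj(Y_{7,-5})(Ω₁) = 0.00020 - 0.00078j ; Y_{7,-5}(Ω₂) = -0.08327 + 0.13413j ; Δ = 0.00009 + 0.00009j
  [-4]  conj(Y_{7,-4})(Ω₁) = 0.00492 + 0.00534j ; Y_{7,-4}(Ω₂) = -0.16788 - 0.30876j ; Δ = 0.00082 - 0.00242j
  [-3]  conj(Y_{7,-3})(Ω₁) = -0.04647 + 0.00778j ; Y_{7,-3}(Ω₂) = 0.48743 + 0.00935j ; Δ = -0.02272 + 0.00336j
  [-2]  conj(Y_{7,-2})(Ω₁) = 0.08496 - 0.19388j ; Y_{7,-2}(Ω₂) = -0.14589 + 0.24539j ; Δ = 0.03518 + 0.04913j
  [-1]  conj(Y_{7,-1})(Ω₁) = 0.31967 + 0.48910j ; Y_{7,-1}(Ω₂) = 0.11769 + 0.20690j ; Δ = -0.06357 + 0.12370j
  [+0]  conj(Y_{7,0})(Ω₁) = -0.64550 + 0.00000j ; Y_{7,0}(Ω₂) = -0.37494 + 0.00000j ; Δ = 0.24202 + 0.00000j
  [+1]  conj(Y_{7,1})(Ω₁) = -0.31967 + 0.48910j ; Y_{7,1}(Ω₂) = -0.11769 + 0.20690j ; Δ = -0.06357 - 0.12370j
  [+2]  conj(Y_{7,2})(Ω₁) = 0.08496 + 0.19388j ; Y_{7,2}(Ω₂) = -0.14589 - 0.24539j ; Δ = 0.03518 - 0.04913j
  [+3]  conj(Y_{7,3})(Ω₁) = 0.04647 + 0.00778j ; Y_{7,3}(Ω₂) = -0.48743 + 0.00935j ; Δ = -0.02272 - 0.00336j
  [+4]  conj(Y_{7,4})(Ω₁) = 0.00492 - 0.00534j ; Y_{7,4}(Ω₂) = -0.16788 + 0.30876j ; Δ = 0.00082 + 0.00242j
  [+5]  conj(Y_{7,5})(Ω₁) = -0.00020 - 0.00078j ; Y_{7,5}(Ω₂) = 0.08327 + 0.13413j ; Δ = 0.00009 - 0.00009j
  [+6]  conj(Y_{7,6})(Ω₁) = -0.00006 - 0.00002j ; Y_{7,6}(Ω₂) = 0.04684 - 0.00180j ; Δ = -0.00000 - 0.00000j
  [+7]  conj(Y_{7,7})(Ω₁) = -0.00000 + 0.00000j ; Y_{7,7}(Ω₂) = 0.00388 - 0.00748j ; Δ = 0.00000 + 0.00000j
Accumulated sum 0.14161 + 0.00000j; after 4π/(2l+1) scaling, 0.11864 + 0.00000j ⇒ P_7 = 0.118636

0.118636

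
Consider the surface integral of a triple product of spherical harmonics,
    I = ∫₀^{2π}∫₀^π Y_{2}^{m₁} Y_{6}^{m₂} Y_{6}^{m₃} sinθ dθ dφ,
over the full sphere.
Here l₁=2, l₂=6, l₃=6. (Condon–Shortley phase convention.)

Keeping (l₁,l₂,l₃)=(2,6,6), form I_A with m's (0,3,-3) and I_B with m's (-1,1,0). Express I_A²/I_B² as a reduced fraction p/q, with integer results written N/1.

Shared (l₁,l₂,l₃)=(2,6,6): N and (l;000)² cancel in I_A²/I_B².
A: Δ = 2!·2!·10!/15! = 1/90090; Racah Σ t=0..2: t=0:+1/1451520 t=1:−1/80640 t=2:+1/120960 = -1/290304; ⇒ 3j(2 6 6; 0 3 -3)² = 5/2002, sgn +1
B: Δ = 2!·2!·10!/15! = 1/90090; Racah Σ t=1..2: t=1:−1/34560 t=2:+1/28800 = 1/172800; ⇒ 3j(2 6 6; -1 1 0)² = 1/1430, sgn +1
I_A²/I_B² = (5/2002)/(1/1430) = 25/7

25/7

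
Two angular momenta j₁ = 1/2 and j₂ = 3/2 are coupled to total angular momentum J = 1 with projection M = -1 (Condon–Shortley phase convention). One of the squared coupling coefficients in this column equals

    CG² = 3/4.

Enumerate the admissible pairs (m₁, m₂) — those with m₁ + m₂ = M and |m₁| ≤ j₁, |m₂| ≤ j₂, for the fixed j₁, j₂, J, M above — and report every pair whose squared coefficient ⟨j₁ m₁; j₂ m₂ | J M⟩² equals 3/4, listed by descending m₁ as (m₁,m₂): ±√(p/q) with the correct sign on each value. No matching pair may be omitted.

(1/2,-3/2): +√(3/4)

Admissible pairs with m₁+m₂ = M = -1: (-1/2,-1/2), (1/2,-3/2)
  (m₁,m₂)=(1/2,-3/2): CG² = 3/4, CG = +√(3/4)   ← matches the target
  (m₁,m₂)=(-1/2,-1/2): CG² = 1/4, CG = −√(1/4)
Pairs with CG² = 3/4: (1/2,-3/2): +√(3/4)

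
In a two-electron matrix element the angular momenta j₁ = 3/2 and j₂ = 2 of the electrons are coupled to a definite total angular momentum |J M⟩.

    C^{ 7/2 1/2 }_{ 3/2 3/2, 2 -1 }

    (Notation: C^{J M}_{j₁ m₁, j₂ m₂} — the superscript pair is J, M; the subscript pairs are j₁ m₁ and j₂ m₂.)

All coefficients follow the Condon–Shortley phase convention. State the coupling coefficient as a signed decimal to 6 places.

+0.338062

√[8·0!3!4!/8! · 3!0!1!3!4!3!] = √(5184/35)
  +(−1)^0/∏(0,0,0,1,3,3)! = 1/36  (running 1/36)
⟨..|..⟩ = √(5184/35)·(1/36) = +0.338062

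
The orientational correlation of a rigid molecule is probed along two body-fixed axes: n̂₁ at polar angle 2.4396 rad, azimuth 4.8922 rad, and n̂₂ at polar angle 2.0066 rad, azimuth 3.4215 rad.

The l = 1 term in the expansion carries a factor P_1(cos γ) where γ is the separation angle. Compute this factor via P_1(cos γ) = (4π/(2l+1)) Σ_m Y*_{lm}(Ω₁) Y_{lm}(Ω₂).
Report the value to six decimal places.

0.380824

Term-by-term m-sum for l=1 (normalisation 4π/3 = 4.188790):
  m=-1: Y*=+0.039900-0.219503i  Y=-0.301012+0.086527i  product +0.006983+0.069525i
  m=+0: Y*=-0.373076-0.000000i  Y=-0.206258+0.000000i  product +0.076950+0.000000i
  m=+1: Y*=-0.039900-0.219503i  Y=+0.301012+0.086527i  product +0.006983-0.069525i
Total Σ_m = +0.090915+0.000000i. Multiply by 4.188790: +0.380824+0.000000i. P_1(cos γ) = 0.380824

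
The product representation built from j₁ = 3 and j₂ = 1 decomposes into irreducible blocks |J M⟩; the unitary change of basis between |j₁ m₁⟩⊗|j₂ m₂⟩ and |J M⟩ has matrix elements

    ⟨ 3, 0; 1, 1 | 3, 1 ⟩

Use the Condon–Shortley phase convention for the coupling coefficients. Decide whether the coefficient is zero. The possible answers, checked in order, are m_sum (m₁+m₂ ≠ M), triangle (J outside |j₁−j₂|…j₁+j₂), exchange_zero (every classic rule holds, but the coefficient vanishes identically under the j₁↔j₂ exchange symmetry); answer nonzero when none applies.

m-sum: m₁+m₂ = 0+1 = 1, M = 1  ✓
triangle: |j₁−j₂| = 2 ≤ J = 3 ≤ j₁+j₂ = 4  ✓
exchange: j₁≠j₂ or m₁≠m₂ — the exchange symmetry imposes no constraint here
value check: CG = −√(1/2) = -0.707107 ≠ 0

nonzero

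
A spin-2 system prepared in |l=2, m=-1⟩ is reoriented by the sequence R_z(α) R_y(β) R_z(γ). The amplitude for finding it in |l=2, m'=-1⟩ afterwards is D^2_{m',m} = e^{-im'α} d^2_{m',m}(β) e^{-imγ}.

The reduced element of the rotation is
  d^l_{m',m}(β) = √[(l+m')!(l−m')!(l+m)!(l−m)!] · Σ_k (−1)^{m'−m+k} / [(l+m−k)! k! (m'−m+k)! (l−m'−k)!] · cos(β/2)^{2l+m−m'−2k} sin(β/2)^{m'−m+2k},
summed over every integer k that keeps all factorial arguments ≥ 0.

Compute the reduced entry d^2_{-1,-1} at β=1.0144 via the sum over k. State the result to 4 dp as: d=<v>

d^2_{-1,-1}(β=1.0144) via the finite sum:
With c≡cos(β/2)=0.874108 and s≡sin(β/2)=0.485732, N=[1·6·1·6]^{1/2}=6.000000
k∈{0,1} keeps every argument non-negative
  k=0: (−1)^0·6.0000/(6)·0.8741^4·0.4857^0 = +0.583795
  k=1: (−1)^1·6.0000/(2)·0.8741^2·0.4857^2 = -0.540809
d^2_{-1,-1}(1.0144) = +0.583795 -0.540809 = +0.042986

d=0.0430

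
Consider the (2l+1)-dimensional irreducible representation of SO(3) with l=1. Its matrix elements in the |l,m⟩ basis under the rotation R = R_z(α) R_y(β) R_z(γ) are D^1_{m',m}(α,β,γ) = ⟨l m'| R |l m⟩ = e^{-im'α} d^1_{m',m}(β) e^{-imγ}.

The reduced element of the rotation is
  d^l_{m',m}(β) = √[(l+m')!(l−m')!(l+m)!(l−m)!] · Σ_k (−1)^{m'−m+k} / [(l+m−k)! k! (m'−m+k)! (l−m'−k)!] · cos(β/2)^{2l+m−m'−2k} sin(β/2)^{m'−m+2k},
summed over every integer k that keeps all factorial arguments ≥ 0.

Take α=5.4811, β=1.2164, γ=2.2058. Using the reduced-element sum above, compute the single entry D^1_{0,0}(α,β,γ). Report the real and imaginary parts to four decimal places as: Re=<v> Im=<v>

Re=0.3470 Im=0.0000

D^1_{0,0}(5.4811,1.2164,2.2058) = e^{-i·0·5.4811}·d^1_{0,0}(1.2164)·e^{-i·0·2.2058}. Compute d first:
With c≡cos(β/2)=0.820678 and s≡sin(β/2)=0.571391, N=[1·1·1·1]^{1/2}=1.000000
k: max(0,(0)−(0))=0 … min(1+(0),1−(0))=1
  k=0: (−1)^0·1.0000/(1)·0.8207^2·0.5714^0 = +0.673512
  k=1: (−1)^1·1.0000/(1)·0.8207^0·0.5714^2 = -0.326488
d^1_{0,0}(1.2164) = +0.673512 -0.326488 = +0.347024
D = (+1.000000+0.000000i)·(+0.347024)·(+1.000000+0.000000i) = +0.347024+0.000000i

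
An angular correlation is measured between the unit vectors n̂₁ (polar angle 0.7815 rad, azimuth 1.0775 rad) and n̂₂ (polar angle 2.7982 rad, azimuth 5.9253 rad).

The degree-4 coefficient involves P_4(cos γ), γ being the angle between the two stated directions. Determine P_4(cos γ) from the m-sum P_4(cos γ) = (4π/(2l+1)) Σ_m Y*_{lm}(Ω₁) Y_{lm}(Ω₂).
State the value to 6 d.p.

-0.426142

Term-by-term m-sum for l=4 (normalisation 4π/9 = 1.396263):
  term(m=-4) = (0.000531, -0.000319)   from Y*(Ω₁)=(-0.042653, -0.100216), Y(Ω₂)=(0.000789, 0.005631)
  term(m=-3) = (0.005518, 0.012829)   from Y*(Ω₁)=(-0.309187, -0.028185), Y(Ω₂)=(-0.021452, -0.039536)
  term(m=-2) = (-0.079789, 0.022153)   from Y*(Ω₁)=(-0.231326, 0.349862), Y(Ω₂)=(0.148980, 0.129555)
  term(m=-1) = (-0.008097, -0.059432)   from Y*(Ω₁)=(0.059060, 0.109853), Y(Ω₂)=(-0.450446, -0.168463)
  term(m=+0) = (-0.141527, -0.000000)   from Y*(Ω₁)=(-0.341685, -0.000000), Y(Ω₂)=(0.414203, 0.000000)
  term(m=+1) = (-0.008097, 0.059432)   from Y*(Ω₁)=(-0.059060, 0.109853), Y(Ω₂)=(0.450446, -0.168463)
  term(m=+2) = (-0.079789, -0.022153)   from Y*(Ω₁)=(-0.231326, -0.349862), Y(Ω₂)=(0.148980, -0.129555)
  term(m=+3) = (0.005518, -0.012829)   from Y*(Ω₁)=(0.309187, -0.028185), Y(Ω₂)=(0.021452, -0.039536)
  term(m=+4) = (0.000531, 0.000319)   from Y*(Ω₁)=(-0.042653, 0.100216), Y(Ω₂)=(0.000789, -0.005631)
Accumulated sum (-0.305202, -0.000000); after 4π/(2l+1) scaling, (-0.426142, -0.000000) ⇒ P_4 = -0.426142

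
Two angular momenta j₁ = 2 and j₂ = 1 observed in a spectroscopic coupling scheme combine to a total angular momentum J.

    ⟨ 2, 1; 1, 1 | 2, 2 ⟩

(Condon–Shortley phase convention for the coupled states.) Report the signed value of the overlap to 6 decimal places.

−√(1/3) = -0.577350

√[5·1!3!1!/6! · 3!1!2!0!4!0!] = √(12)
  +(−1)^1/∏(1,0,0,1,3,0)! = -1/6  (running -1/6)
⟨..|..⟩ = √(12)·(-1/6) = -0.577350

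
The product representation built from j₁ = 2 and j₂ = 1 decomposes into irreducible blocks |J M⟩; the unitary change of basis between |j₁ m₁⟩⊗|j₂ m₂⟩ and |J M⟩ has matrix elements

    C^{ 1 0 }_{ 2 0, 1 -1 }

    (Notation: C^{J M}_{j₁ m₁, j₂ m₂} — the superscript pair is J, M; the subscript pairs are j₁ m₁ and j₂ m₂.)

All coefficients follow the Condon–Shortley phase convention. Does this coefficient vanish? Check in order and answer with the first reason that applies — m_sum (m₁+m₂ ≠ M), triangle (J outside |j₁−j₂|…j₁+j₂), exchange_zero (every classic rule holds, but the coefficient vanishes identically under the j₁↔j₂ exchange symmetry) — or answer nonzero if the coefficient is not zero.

m_sum

m-sum: m₁+m₂ = 0+(-1) = -1, M = 0  ✗ ⇒ coefficient is 0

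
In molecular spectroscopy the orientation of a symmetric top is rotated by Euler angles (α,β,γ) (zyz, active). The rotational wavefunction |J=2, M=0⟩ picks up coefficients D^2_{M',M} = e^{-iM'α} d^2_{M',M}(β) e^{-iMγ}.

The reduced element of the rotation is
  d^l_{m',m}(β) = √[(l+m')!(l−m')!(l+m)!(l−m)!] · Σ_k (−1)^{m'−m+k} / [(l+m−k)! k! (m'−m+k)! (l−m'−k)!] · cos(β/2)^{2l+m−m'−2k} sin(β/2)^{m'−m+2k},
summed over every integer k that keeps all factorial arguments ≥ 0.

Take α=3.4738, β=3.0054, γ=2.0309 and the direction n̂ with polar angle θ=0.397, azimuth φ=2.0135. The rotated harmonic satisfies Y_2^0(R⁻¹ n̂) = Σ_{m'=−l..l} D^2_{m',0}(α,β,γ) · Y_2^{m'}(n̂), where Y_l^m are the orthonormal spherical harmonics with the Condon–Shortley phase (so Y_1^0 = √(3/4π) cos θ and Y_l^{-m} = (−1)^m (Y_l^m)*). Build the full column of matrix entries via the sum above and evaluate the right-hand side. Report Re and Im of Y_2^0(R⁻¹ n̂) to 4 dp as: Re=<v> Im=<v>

Need the full column D^2_{m',0} for m'=−2..2 at α=3.4738, β=3.0054, γ=2.0309.
cos(β/2)=0.068044, sin(β/2)=0.997682
d^2_{-2,0}: single k=2 term ⇒ +0.011288;  D = +0.008887+0.006960i
d^2_{-1,0}: k∈[1..2] ⇒ +0.000770 -0.165516 = -0.164746;  D = +0.155739+0.053729i
d^2_{0,0}: k∈[0..2] ⇒ +0.000021 -0.018434 +0.990762 = +0.972349;  D = +0.972349+0.000000i
d^2_{1,0}: k∈[0..1] ⇒ -0.000770 +0.165516 = +0.164746;  D = -0.155739+0.053729i
d^2_{2,0}: single k=0 term ⇒ +0.011288;  D = +0.008887-0.006960i
Y_2^{m'}(θ=0.397,φ=2.0135) and Σ D·Y over m':
  (+0.0089+0.0070i)·(-0.0366+0.0447i)  (+0.1557+0.0537i)·(-0.1180-0.2489i)  (+0.9723+0.0000i)·(+0.4893+0.0000i)  (-0.1557+0.0537i)·(+0.1180-0.2489i)  (+0.0089-0.0070i)·(-0.0366-0.0447i)
Y_2^0(R⁻¹ n̂) = +0.464518-0.000000i

Re=0.4645 Im=0.0000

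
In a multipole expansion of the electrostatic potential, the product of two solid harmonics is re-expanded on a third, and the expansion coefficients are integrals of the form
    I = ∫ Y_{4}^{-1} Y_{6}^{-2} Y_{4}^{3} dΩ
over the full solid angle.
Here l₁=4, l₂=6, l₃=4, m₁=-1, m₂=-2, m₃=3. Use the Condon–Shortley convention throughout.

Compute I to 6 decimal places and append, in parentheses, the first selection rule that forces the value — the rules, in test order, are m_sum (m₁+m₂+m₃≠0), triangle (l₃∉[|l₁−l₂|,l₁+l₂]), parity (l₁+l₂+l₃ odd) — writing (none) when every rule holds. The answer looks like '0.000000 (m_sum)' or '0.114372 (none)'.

-0.165283 (none)

Rules hold: Σm=0, L=14 even, 2≤4≤10.
N = 9·13·9 = 1053
Δ = 6!·2!·6!/15! = 1/1261260
Racah Σ t=2..4: t=2:+1/4608 t=3:−1/1296 t=4:+1/4608 = -7/20736
⇒ 3j(4 6 4; 0 0 0)² = 20/1287, sgn -1
Racah Σ t=3..4: t=3:−1/8640 t=4:+1/34560 = -1/11520
⇒ 3j(4 6 4; -1 -2 3)² = 3/143, sgn +1
4πI² = N·(3j₀)²·(3jₘ)² = 540/1573
I = -1·√(0.343293/4π) = -0.16528277
No selection rule forces the value: the integral is nonzero (none).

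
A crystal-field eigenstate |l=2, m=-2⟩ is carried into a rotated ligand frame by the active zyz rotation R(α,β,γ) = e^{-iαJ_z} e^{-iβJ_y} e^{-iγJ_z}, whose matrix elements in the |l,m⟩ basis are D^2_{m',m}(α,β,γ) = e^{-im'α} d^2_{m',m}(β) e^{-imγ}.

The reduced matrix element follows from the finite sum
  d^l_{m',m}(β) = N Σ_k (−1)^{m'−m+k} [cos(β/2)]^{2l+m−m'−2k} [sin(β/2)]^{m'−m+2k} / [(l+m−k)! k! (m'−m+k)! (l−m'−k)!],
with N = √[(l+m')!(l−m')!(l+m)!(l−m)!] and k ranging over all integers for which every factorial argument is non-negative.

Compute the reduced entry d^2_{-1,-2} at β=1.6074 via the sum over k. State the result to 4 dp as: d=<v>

d^2_{-1,-2}(β=1.6074) via the finite sum:
With c≡cos(β/2)=0.694048 and s≡sin(β/2)=0.719929, N=[1·6·1·24]^{1/2}=12.000000
The bounds max(0,m−m')=0 and min(l+m,l−m')=0 give 1 term
  k=0: (−1)^1·12.0000/(6)·0.6940^3·0.7199^1 = -0.481380
d^2_{-1,-2}(1.6074) = -0.481380

d=-0.4814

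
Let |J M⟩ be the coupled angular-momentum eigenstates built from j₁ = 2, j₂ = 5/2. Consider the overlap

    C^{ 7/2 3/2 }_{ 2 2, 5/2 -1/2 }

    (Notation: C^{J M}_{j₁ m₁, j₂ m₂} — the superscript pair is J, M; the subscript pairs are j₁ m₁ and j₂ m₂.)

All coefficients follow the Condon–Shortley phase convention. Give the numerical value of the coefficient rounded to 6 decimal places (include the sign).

+0.617213  (= +√(8/21))

triangle: 1!*3!*4!/9! = 144/362880
(j±m)!: 4!*0!*2!*3!*5!*2! = 69120
prefactor² = (2J+1)*Δ*N² = 1536/7
  k=0: +1/(0!*1!*0!*2!*3!*2!) = 1/24
Σ = 1/24  ⇒  CG² = 1536/7*(1/24)² = 8/21
CG = +√(8/21) = +0.617213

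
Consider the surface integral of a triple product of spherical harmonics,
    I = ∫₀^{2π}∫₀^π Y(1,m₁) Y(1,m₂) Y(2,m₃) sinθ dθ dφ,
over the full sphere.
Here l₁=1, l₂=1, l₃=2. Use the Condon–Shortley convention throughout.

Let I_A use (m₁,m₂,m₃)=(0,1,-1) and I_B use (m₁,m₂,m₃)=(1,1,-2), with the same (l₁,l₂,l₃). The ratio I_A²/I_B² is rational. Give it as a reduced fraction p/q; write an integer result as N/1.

1/2

Same 1,1,2: normalisation and zero-m 3j drop out of the ratio.
A: Δ: 0! 2! 2! / 5! → 1/30; sum: t=0:+1/2 = 1/2; 3j²(1 1 2; 0 1 -1) = Δ·Π!·Σ² = 1/10  (sign -1)
B: Δ: 0! 2! 2! / 5! → 1/30; sum: t=0:+1/4 = 1/4; 3j²(1 1 2; 1 1 -2) = Δ·Π!·Σ² = 1/5  (sign +1)
I_A²/I_B² = (1/10)/(1/5) = 1/2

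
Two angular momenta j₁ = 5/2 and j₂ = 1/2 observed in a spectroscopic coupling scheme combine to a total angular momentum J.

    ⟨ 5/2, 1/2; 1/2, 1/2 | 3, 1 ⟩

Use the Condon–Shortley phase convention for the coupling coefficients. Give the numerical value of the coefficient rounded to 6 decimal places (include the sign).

+0.816497  (= +√(2/3))

j₁+j₂−J=0  J+j₁−j₂=5  J−j₁+j₂=1  j₁+j₂+J+1=7
(j₁±m₁, j₂±m₂, J±M) = (3,2,1,0,4,2)
P² = 96
sum k=0..0:
  [0] +1/12 = 1/12
S = 1/12
C² = P²·S² = 2/3 ; C = +0.816497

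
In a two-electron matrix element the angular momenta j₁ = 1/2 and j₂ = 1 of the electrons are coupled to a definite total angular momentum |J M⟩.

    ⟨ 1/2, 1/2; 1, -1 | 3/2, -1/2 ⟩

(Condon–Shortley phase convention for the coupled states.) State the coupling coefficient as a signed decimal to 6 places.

√[4·0!1!2!/4! · 1!0!0!2!1!2!] = √(4/3)
  +(−1)^0/∏(0,0,0,0,1,2)! = 1/2  (running 1/2)
⟨..|..⟩ = √(4/3)·(1/2) = +0.577350

+√(1/3) = +0.577350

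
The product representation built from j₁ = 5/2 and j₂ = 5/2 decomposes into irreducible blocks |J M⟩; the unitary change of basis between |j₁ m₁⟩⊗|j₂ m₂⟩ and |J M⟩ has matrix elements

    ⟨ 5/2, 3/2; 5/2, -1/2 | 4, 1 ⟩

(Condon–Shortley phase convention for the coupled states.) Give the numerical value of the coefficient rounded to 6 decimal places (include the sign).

+√(5/14) ≈ +0.597614

triangle: 1!*4!*4!/10! = 576/3628800
(j±m)!: 4!*1!*2!*3!*5!*3! = 207360
prefactor² = (2J+1)*Δ*N² = 10368/35
  k=0: +1/(0!*1!*1!*2!*3!*2!) = 1/24
  k=1: −1/(1!*0!*0!*1!*4!*3!) = -1/144
Σ = 5/144  ⇒  CG² = 10368/35*(5/144)² = 5/14
CG = +√(5/14) = +0.597614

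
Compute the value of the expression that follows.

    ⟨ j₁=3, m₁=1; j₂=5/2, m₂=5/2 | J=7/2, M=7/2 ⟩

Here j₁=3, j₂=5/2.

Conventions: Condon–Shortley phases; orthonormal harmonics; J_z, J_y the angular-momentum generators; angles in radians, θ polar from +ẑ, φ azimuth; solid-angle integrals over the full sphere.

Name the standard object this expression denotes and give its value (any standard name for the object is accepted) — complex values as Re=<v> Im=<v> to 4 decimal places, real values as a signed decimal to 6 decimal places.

This is a Clebsch–Gordan (vector-coupling) coefficient.
√[8·2!4!3!/10! · 4!2!5!0!7!0!] = √(18432)
  +(−1)^2/∏(2,0,0,3,4,0)! = 1/288  (running 1/288)
⟨..|..⟩ = √(18432)·(1/288) = +0.471405

Clebsch–Gordan coefficient, +√(2/9) ≈ +0.471405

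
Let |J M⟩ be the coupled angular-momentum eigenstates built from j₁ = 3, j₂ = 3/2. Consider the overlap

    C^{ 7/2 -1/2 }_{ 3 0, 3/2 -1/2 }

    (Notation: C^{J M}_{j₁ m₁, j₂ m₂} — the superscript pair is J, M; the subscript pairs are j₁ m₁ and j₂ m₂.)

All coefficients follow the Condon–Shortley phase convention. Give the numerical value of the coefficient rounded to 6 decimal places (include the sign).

j₁+j₂−J=1  J+j₁−j₂=5  J−j₁+j₂=2  j₁+j₂+J+1=9
(j₁±m₁, j₂±m₂, J±M) = (3,3,1,2,3,4)
P² = 384/7
sum k=0..1:
  [0] +1/12 = 1/12
  [1] −1/24 = -1/24
S = 1/24
C² = P²·S² = 2/21 ; C = +0.308607

+0.308607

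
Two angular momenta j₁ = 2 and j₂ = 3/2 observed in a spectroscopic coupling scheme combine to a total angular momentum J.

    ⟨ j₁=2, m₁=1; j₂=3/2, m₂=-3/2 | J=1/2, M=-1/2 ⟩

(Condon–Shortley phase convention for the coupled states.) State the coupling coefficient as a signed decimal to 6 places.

+0.316228

j₁+j₂−J=3  J+j₁−j₂=1  J−j₁+j₂=0  j₁+j₂+J+1=5
(j₁±m₁, j₂±m₂, J±M) = (3,1,0,3,0,1)
P² = 18/5
sum k=0..0:
  [0] +1/6 = 1/6
S = 1/6
C² = P²·S² = 1/10 ; C = +0.316228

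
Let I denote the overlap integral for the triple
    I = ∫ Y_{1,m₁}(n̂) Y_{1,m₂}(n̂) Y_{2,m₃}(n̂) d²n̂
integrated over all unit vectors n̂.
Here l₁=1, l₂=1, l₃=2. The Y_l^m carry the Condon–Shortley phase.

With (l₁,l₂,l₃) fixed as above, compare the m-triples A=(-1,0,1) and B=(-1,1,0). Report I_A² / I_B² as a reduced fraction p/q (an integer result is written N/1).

Shared (l₁,l₂,l₃)=(1,1,2): N and (l;000)² cancel in I_A²/I_B².
A: Δ = 0!·2!·2!/5! = 1/30; Racah Σ t=0..0: t=0:+1/2 = 1/2; ⇒ 3j(1 1 2; -1 0 1)² = 1/10, sgn -1
B: Δ = 0!·2!·2!/5! = 1/30; Racah Σ t=0..0: t=0:+1/4 = 1/4; ⇒ 3j(1 1 2; -1 1 0)² = 1/30, sgn +1
I_A²/I_B² = (1/10)/(1/30) = 3/1

3/1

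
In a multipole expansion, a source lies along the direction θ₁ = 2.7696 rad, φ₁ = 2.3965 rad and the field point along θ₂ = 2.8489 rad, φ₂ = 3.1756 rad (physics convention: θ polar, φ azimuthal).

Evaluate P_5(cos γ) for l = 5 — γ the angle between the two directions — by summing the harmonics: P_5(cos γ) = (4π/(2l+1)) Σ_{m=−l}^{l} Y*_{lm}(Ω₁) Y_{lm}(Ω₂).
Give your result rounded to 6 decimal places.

Addition theorem: P_5(cos γ) = (4π/11) Σ_m Y*_{lm}(Ω₁) Y_{lm}(Ω₂), m = −5…5:
  [-5]  conj(Y_{5,-5})(Ω₁) = +0.002457-0.001623i ; Y_{5,-5}(Ω₂) = -0.000915+0.000157i ; Δ = -0.000002+0.000002i
  [-4]  conj(Y_{5,-4})(Ω₁) = +0.023555+0.003831i ; Y_{5,-4}(Ω₂) = -0.009650+0.001321i ; Δ = -0.000232-0.000006i
  [-3]  conj(Y_{5,-3})(Ω₁) = +0.069770+0.089071i ; Y_{5,-3}(Ω₂) = -0.059938+0.006136i ; Δ = -0.004728-0.004911i
  [-2]  conj(Y_{5,-2})(Ω₁) = -0.026935+0.333416i ; Y_{5,-2}(Ω₂) = -0.235894+0.016069i ; Δ = +0.000996-0.079084i
  [-1]  conj(Y_{5,-1})(Ω₁) = -0.399373+0.368411i ; Y_{5,-1}(Ω₂) = -0.537018+0.018270i ; Δ = +0.207740-0.205140i
  [+0]  conj(Y_{5,0})(Ω₁) = -0.185358-0.000000i ; Y_{5,0}(Ω₂) = -0.422667+0.000000i ; Δ = +0.078345+0.000000i
  [+1]  conj(Y_{5,1})(Ω₁) = +0.399373+0.368411i ; Y_{5,1}(Ω₂) = +0.537018+0.018270i ; Δ = +0.207740+0.205140i
  [+2]  conj(Y_{5,2})(Ω₁) = -0.026935-0.333416i ; Y_{5,2}(Ω₂) = -0.235894-0.016069i ; Δ = +0.000996+0.079084i
  [+3]  conj(Y_{5,3})(Ω₁) = -0.069770+0.089071i ; Y_{5,3}(Ω₂) = +0.059938+0.006136i ; Δ = -0.004728+0.004911i
  [+4]  conj(Y_{5,4})(Ω₁) = +0.023555-0.003831i ; Y_{5,4}(Ω₂) = -0.009650-0.001321i ; Δ = -0.000232+0.000006i
  [+5]  conj(Y_{5,5})(Ω₁) = -0.002457-0.001623i ; Y_{5,5}(Ω₂) = +0.000915+0.000157i ; Δ = -0.000002-0.000002i
Total Σ_m = +0.485892+0.000000i. Multiply by 1.142397: +0.555081+0.000000i. P_5(cos γ) = 0.555081

0.555081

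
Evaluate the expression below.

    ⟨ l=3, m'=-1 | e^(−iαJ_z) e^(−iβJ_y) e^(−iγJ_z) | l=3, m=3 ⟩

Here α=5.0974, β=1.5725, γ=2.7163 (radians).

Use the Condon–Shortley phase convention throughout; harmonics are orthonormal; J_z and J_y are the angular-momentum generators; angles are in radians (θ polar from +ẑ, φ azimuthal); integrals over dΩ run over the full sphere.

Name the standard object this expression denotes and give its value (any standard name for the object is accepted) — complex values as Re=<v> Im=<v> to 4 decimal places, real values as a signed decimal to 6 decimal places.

This is a Wigner D-matrix element — the rotation-matrix element ⟨l m'| R(α,β,γ) |l m⟩ in the angular-momentum basis.
Split into d^3_{-1,3}(β=1.5725) × two z-phases.
Half-angle: c=0.706504, s=0.707709. N=√(2·24·720·1)=185.903201
The bounds max(0,m−m')=4 and min(l+m,l−m')=4 give 1 term
  k=4: (−1)^0·185.9032/(48)·0.7065^2·0.7077^4 = +0.484946
d^3_{-1,3}(1.5725) = +0.484946
Phases: e^{-i·(-1)·5.0974}=+0.375569-0.926794i, e^{-i·(3)·2.7163}=-0.290662-0.956826i ⇒ D=-0.482980-0.043631i

Wigner D-matrix element, Re=-0.4830 Im=-0.0436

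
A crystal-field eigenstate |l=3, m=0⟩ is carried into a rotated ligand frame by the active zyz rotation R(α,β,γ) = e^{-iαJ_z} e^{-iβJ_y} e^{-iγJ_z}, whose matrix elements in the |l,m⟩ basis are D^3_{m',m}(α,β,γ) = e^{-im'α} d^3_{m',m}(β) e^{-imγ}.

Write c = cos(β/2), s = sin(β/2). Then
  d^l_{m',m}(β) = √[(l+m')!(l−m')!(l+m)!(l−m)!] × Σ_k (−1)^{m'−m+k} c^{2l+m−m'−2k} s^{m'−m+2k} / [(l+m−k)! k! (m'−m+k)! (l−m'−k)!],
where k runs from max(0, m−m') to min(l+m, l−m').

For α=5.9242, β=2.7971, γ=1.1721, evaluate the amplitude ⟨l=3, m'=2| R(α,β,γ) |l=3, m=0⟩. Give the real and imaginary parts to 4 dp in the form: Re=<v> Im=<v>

Re=-0.1107 Im=-0.0967

Split into d^3_{2,0}(β=2.7971) × two z-phases.
c=cos(2.797100/2)=0.171396, s=sin(2.797100/2)=0.985202; N=√[120·1·6·6]=65.726707
k: max(0,(0)−(2))=0 … min(3+(0),3−(2))=1
  k=0: (−1)^2·65.7267/(12)·0.1714^4·0.9852^2 = +0.004588
  k=1: (−1)^3·65.7267/(12)·0.1714^2·0.9852^4 = -0.151587
d^3_{2,0}(2.7971) = +0.004588 -0.151587 = -0.146999
Phases: e^{-i·(2)·5.9242}=+0.753142+0.657858i, e^{-i·(0)·1.1721}=+1.000000+0.000000i ⇒ D=-0.110711-0.096705i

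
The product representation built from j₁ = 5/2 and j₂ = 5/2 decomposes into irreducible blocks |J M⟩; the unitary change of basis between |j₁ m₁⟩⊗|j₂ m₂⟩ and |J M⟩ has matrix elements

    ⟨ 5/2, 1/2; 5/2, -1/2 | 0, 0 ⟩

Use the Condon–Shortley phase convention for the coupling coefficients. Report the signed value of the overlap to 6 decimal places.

+√(1/6) ≈ +0.408248

√[1·5!0!0!/6! · 3!2!2!3!0!0!] = √(24)
  +(−1)^2/∏(2,3,0,0,0,0)! = 1/12  (running 1/12)
⟨..|..⟩ = √(24)·(1/12) = +0.408248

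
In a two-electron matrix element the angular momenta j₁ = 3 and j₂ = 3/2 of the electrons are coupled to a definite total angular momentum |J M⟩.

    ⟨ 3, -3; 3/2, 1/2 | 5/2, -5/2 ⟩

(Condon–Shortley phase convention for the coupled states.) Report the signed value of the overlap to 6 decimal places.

√[6·2!4!1!/8! · 0!6!2!1!0!5!] = √(8640/7)
  +(−1)^2/∏(2,0,4,0,0,1)! = 1/48  (running 1/48)
⟨..|..⟩ = √(8640/7)·(1/48) = +0.731925

+0.731925  (= +√(15/28))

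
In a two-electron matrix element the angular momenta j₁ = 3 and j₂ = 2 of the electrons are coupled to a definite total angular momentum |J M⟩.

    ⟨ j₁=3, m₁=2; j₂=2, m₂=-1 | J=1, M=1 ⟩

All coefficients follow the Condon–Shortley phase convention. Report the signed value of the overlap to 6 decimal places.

triangle: 4!*2!*0!/7! = 48/5040
(j±m)!: 5!*1!*1!*3!*2!*0! = 1440
prefactor² = (2J+1)*Δ*N² = 288/7
  k=1: −1/(1!*3!*0!*0!*2!*0!) = -1/12
Σ = -1/12  ⇒  CG² = 288/7*(-1/12)² = 2/7
CG = −√(2/7) = -0.534522

-0.534522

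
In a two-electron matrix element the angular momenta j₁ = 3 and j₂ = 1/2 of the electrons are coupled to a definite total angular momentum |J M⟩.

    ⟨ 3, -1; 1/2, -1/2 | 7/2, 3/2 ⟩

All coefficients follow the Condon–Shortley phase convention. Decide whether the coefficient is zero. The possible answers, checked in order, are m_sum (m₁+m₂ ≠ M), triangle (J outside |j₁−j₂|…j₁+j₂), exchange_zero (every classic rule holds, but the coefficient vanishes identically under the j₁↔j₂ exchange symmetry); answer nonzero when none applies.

m-sum: m₁+m₂ = -1+(-1/2) = -3/2, M = 3/2  ✗ ⇒ coefficient is 0

m_sum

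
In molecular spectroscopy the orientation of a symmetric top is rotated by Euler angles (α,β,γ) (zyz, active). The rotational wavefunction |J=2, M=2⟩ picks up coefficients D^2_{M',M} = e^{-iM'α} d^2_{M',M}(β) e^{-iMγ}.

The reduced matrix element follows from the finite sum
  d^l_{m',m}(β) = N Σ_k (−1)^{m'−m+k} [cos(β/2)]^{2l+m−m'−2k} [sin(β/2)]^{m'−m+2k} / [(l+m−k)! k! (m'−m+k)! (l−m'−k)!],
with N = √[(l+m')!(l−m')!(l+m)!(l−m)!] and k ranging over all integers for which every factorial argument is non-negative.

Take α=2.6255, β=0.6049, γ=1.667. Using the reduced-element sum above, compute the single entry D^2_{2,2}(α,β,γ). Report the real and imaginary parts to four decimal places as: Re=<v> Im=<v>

Re=-0.5544 Im=-0.6183

D^2_{2,2}(2.6255,0.6049,1.6670) = e^{-i·2·2.6255}·d^2_{2,2}(0.6049)·e^{-i·2·1.6670}. Compute d first:
Half-angle: c=0.954610, s=0.297860. N=√(24·1·24·1)=24.000000
k: max(0,(2)−(2))=0 … min(2+(2),2−(2))=0
  k=0: (−1)^0·24.0000/(24)·0.9546^4·0.2979^0 = +0.830430
d^2_{2,2}(0.6049) = +0.830430
Phases: e^{-i·(2)·2.6255}=+0.512944+0.858422i, e^{-i·(2)·1.6670}=-0.981547+0.191222i ⇒ D=-0.554419-0.618251i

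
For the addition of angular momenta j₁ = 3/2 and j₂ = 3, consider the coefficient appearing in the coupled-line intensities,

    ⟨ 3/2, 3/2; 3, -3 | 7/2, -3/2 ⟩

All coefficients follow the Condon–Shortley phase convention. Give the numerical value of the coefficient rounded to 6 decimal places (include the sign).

√[8·1!2!5!/9! · 3!0!0!6!2!5!] = √(38400/7)
  +(−1)^0/∏(0,1,0,0,2,5)! = 1/240  (running 1/240)
⟨..|..⟩ = √(38400/7)·(1/240) = +0.308607

+√(2/21) = +0.308607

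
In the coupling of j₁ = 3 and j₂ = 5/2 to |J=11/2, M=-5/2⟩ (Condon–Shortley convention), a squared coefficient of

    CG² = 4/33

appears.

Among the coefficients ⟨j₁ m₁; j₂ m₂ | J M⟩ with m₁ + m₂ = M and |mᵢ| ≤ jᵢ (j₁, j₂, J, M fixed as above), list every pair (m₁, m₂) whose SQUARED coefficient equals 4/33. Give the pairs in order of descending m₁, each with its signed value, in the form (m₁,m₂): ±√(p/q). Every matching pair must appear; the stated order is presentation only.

(0,-5/2): +√(4/33)

Admissible pairs with m₁+m₂ = M = -5/2: (-3,1/2), (-2,-1/2), (-1,-3/2), (0,-5/2)
  (m₁,m₂)=(0,-5/2): CG² = 4/33, CG = +√(4/33)   ← matches the target
  (m₁,m₂)=(-1,-3/2): CG² = 5/11, CG = +√(5/11)
  (m₁,m₂)=(-2,-1/2): CG² = 4/11, CG = +√(4/11)
  (m₁,m₂)=(-3,1/2): CG² = 2/33, CG = +√(2/33)
Pairs with CG² = 4/33: (0,-5/2): +√(4/33)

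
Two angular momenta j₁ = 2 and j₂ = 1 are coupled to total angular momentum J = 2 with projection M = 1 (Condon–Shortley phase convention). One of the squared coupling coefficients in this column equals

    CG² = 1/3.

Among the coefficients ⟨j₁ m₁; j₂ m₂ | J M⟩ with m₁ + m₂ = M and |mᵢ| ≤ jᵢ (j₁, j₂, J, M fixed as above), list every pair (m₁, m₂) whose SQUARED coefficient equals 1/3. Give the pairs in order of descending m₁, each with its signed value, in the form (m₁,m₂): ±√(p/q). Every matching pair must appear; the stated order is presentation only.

(2,-1): +√(1/3)

Admissible pairs with m₁+m₂ = M = 1: (0,1), (1,0), (2,-1)
  (m₁,m₂)=(2,-1): CG² = 1/3, CG = +√(1/3)   ← matches the target
  (m₁,m₂)=(1,0): CG² = 1/6, CG = +√(1/6)
  (m₁,m₂)=(0,1): CG² = 1/2, CG = −√(1/2)
Pairs with CG² = 1/3: (2,-1): +√(1/3)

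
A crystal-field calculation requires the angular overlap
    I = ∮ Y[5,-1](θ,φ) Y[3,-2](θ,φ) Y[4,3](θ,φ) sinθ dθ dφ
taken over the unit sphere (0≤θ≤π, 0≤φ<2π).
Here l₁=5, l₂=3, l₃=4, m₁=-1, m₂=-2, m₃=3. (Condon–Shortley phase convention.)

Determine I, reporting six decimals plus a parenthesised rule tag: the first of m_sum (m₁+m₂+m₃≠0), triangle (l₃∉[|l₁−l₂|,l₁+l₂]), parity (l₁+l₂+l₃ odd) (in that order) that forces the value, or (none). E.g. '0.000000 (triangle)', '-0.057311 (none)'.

0.160929 (none)

Rules hold: Σm=0, L=12 even, 2≤4≤8.
N = 11·7·9 = 693
Δ = 4!·6!·2!/13! = 1/180180
Racah Σ t=1..3: t=1:−1/576 t=2:+1/144 t=3:−1/576 = 1/288
⇒ 3j(5 3 4; 0 0 0)² = 20/1001, sgn +1
Racah Σ t=0..1: t=0:+1/17280 t=1:−1/1440 = -11/17280
⇒ 3j(5 3 4; -1 -2 3)² = 11/468, sgn +1
4πI² = N·(3j₀)²·(3jₘ)² = 55/169
I = +1·√(0.325444/4π) = 0.16092854
No selection rule forces the value: the integral is nonzero (none).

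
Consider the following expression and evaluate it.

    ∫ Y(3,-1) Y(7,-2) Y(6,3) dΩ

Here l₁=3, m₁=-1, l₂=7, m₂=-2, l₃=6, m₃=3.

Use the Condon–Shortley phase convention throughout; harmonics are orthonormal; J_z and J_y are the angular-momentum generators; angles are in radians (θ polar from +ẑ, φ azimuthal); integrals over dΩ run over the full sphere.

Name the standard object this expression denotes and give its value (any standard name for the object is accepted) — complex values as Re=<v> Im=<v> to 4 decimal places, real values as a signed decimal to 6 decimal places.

Gaunt coefficient, -0.122872

This is a Gaunt coefficient — the integral of a triple product of spherical harmonics over the sphere.
Rules hold: Σm=0, L=16 even, 4≤6≤10.
N = 7·15·13 = 1365
Δ = 4!·2!·10!/17! = 1/2042040
Racah Σ t=1..3: t=1:−1/207360 t=2:+1/57600 t=3:−1/207360 = 1/129600
⇒ 3j(3 7 6; 0 0 0)² = 168/12155, sgn +1
Racah Σ t=2..4: t=2:+1/241920 t=3:−1/483840 t=4:+1/17418240 = 37/17418240
⇒ 3j(3 7 6; -1 -2 3)² = 1369/136136, sgn -1
4πI² = N·(3j₀)²·(3jₘ)² = 86247/454597
I = -1·√(0.189722/4π) = -0.12287224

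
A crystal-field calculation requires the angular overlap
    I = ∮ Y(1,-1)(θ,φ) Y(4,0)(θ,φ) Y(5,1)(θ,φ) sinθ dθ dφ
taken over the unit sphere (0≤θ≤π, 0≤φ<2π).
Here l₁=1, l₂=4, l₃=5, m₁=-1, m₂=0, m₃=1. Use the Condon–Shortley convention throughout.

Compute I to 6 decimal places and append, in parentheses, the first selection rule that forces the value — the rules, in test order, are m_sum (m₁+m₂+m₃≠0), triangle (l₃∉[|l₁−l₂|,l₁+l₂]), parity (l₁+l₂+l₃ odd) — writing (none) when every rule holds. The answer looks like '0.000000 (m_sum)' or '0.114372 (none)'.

-0.190188 (none)

Rules hold: Σm=0, L=10 even, 3≤5≤5.
N = 3·9·11 = 297
Δ = 0!·2!·8!/11! = 1/495
Racah Σ t=0..0: t=0:+1/576 = 1/576
⇒ 3j(1 4 5; 0 0 0)² = 5/99, sgn -1
Racah Σ t=0..0: t=0:+1/1152 = 1/1152
⇒ 3j(1 4 5; -1 0 1)² = 1/33, sgn +1
4πI² = N·(3j₀)²·(3jₘ)² = 5/11
I = -1·√(0.454545/4π) = -0.19018827
No selection rule forces the value: the integral is nonzero (none).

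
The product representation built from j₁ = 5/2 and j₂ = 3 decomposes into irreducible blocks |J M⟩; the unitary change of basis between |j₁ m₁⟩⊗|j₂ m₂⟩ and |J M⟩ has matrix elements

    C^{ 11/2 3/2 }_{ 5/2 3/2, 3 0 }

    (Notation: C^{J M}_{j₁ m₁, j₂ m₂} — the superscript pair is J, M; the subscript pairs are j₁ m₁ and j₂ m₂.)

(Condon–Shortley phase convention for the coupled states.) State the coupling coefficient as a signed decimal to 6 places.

triangle: 0!·5!·6!/12! = 86400/479001600
(j±m)!: 4!·1!·3!·3!·7!·4! = 104509440
prefactor² = (2J+1)·Δ·N² = 2488320/11
  k=0: +1/(0!·0!·1!·3!·4!·3!) = 1/864
Σ = 1/864  ⇒  CG² = 2488320/11·(1/864)² = 10/33
CG = +√(10/33) = +0.550482

+√(10/33) ≈ +0.550482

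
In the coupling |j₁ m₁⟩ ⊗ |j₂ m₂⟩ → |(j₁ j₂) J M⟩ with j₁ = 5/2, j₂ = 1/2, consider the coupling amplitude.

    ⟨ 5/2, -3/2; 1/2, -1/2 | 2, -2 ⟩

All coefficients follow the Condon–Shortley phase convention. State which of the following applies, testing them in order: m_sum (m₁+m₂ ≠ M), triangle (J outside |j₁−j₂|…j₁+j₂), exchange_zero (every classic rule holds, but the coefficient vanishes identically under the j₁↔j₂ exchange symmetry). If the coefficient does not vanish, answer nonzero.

nonzero

m-sum: m₁+m₂ = -3/2+(-1/2) = -2, M = -2  ✓
triangle: |j₁−j₂| = 2 ≤ J = 2 ≤ j₁+j₂ = 3  ✓
exchange: j₁≠j₂ or m₁≠m₂ — the exchange symmetry imposes no constraint here
value check: CG = +√(1/6) = +0.408248 ≠ 0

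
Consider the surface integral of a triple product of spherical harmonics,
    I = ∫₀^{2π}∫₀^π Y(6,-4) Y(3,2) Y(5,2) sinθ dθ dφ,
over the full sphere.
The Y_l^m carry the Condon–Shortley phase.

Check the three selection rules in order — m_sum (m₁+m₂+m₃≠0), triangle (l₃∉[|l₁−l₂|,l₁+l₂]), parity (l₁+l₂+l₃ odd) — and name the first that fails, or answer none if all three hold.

none

m₁+m₂+m₃ = -4 + 2 + 2 = 0  ✓
triangle: |6−3|=3 ≤ l₃=5 ≤ 6+3=9  ✓
parity: l₁+l₂+l₃ = 14 is even  ✓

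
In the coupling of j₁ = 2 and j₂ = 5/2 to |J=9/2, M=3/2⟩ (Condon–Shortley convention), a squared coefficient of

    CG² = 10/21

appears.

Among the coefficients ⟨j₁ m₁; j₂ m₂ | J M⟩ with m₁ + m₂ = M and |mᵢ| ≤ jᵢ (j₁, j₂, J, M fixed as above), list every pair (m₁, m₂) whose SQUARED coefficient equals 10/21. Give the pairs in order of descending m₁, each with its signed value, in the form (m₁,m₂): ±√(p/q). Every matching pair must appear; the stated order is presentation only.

Admissible pairs with m₁+m₂ = M = 3/2: (-1,5/2), (0,3/2), (1,1/2), (2,-1/2)
  (m₁,m₂)=(2,-1/2): CG² = 5/42, CG = +√(5/42)
  (m₁,m₂)=(1,1/2): CG² = 10/21, CG = +√(10/21)   ← matches the target
  (m₁,m₂)=(0,3/2): CG² = 5/14, CG = +√(5/14)
  (m₁,m₂)=(-1,5/2): CG² = 1/21, CG = +√(1/21)
Pairs with CG² = 10/21: (1,1/2): +√(10/21)

(1,1/2): +√(10/21)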